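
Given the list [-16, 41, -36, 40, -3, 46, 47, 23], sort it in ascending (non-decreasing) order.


Original list: [-16, 41, -36, 40, -3, 46, 47, 23]
Repeatedly take the smallest remaining element:
  Remaining [-16, 41, -36, 40, -3, 46, 47, 23] -> smallest is -36
  Remaining [-16, 41, 40, -3, 46, 47, 23] -> smallest is -16
  Remaining [41, 40, -3, 46, 47, 23] -> smallest is -3
  Remaining [41, 40, 46, 47, 23] -> smallest is 23
  Remaining [41, 40, 46, 47] -> smallest is 40
  Remaining [41, 46, 47] -> smallest is 41
  Remaining [46, 47] -> smallest is 46
  Remaining [47] -> smallest is 47
Collecting the picks in order gives the sorted list.
Final answer: [-36, -16, -3, 23, 40, 41, 46, 47]


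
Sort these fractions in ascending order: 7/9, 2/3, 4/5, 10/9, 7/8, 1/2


Convert to decimal for comparison:
  7/9 = 0.7778
  2/3 = 0.6667
  4/5 = 0.8
  10/9 = 1.1111
  7/8 = 0.875
  1/2 = 0.5
Decimals in increasing order: 0.5 < 0.6667 < 0.7778 < 0.8 < 0.875 < 1.1111
Writing each back as its fraction gives the sorted order.
Final answer: 1/2, 2/3, 7/9, 4/5, 7/8, 10/9


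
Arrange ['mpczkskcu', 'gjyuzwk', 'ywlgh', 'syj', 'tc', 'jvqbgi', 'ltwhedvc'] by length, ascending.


Compute lengths:
  'mpczkskcu' has length 9
  'gjyuzwk' has length 7
  'ywlgh' has length 5
  'syj' has length 3
  'tc' has length 2
  'jvqbgi' has length 6
  'ltwhedvc' has length 8
Lengths in increasing order: 2 < 3 < 5 < 6 < 7 < 8 < 9
Listing the words in that order gives the answer.
Final answer: ['tc', 'syj', 'ywlgh', 'jvqbgi', 'gjyuzwk', 'ltwhedvc', 'mpczkskcu']


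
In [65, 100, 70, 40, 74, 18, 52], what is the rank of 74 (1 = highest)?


Sort descending: [100, 74, 70, 65, 52, 40, 18]
Find 74 in the sorted list.
74 is at position 2.
Final answer: 2


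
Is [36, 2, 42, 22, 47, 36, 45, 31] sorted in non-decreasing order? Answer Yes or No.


Check consecutive pairs:
  36 <= 2? False
  2 <= 42? True
  42 <= 22? False
  22 <= 47? True
  47 <= 36? False
  36 <= 45? True
  45 <= 31? False
4 consecutive pair(s) are out of order, so the list is not sorted.
Final answer: No


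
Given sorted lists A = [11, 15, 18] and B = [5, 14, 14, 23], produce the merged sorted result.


List A: [11, 15, 18]
List B: [5, 14, 14, 23]
Repeatedly compare the front elements and take the smaller:
  11 vs 5 -> take 5
  11 vs 14 -> take 11
  15 vs 14 -> take 14
  15 vs 14 -> take 14
  15 vs 23 -> take 15
  18 vs 23 -> take 18
  A is exhausted; append the rest of B: [23]
Final answer: [5, 11, 14, 14, 15, 18, 23]


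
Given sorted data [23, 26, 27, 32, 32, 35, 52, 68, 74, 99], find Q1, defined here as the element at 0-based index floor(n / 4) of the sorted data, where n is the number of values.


The list has n = 10 elements.
Q1 index = floor(10 / 4) = floor(2.5) = 2
Counting from index 0 in the sorted data, the element at index 2 is 27.
Final answer: 27


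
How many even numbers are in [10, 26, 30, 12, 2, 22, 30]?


Check each element:
  10 is even
  26 is even
  30 is even
  12 is even
  2 is even
  22 is even
  30 is even
Evens: [10, 26, 30, 12, 2, 22, 30]
Count of evens = 7
Final answer: 7


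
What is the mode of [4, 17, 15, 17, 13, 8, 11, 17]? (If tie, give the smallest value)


Count the frequency of each value:
  4 appears 1 time(s)
  8 appears 1 time(s)
  11 appears 1 time(s)
  13 appears 1 time(s)
  15 appears 1 time(s)
  17 appears 3 time(s)
Maximum frequency is 3.
Only 17 reaches that frequency, so it is the mode.
Final answer: 17


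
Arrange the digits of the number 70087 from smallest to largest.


The number 70087 has digits: 7, 0, 0, 8, 7
Sorted: 0, 0, 7, 7, 8
Joining the sorted digits gives the result.
Final answer: 00778


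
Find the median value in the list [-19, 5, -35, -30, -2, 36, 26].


First, sort the list: [-35, -30, -19, -2, 5, 26, 36]
The list has 7 elements (odd count).
The middle index is 3 (0-based), and the element there is -2.
Final answer: -2


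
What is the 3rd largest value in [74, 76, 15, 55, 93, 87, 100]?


Sort descending: [100, 93, 87, 76, 74, 55, 15]
The 3rd element (1-indexed) is at index 2.
Value = 87
Final answer: 87


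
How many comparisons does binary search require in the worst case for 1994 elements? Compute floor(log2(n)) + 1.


Binary search halves the search space each step.
Maximum comparisons = floor(log2(1994)) + 1
log2(1994) = 10.9614
floor(log2(1994)) = 10, so 10 + 1 = 11
Final answer: 11


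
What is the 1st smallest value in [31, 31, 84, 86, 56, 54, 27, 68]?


Sort ascending: [27, 31, 31, 54, 56, 68, 84, 86]
The 1st element (1-indexed) is at index 0.
Value = 27
Final answer: 27


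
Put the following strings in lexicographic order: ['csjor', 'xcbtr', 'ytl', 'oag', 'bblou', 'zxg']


Compare strings character by character (the first differing letter decides):
  'bblou' < 'csjor' since 'b' < 'c' at position 1
  'csjor' < 'oag' since 'c' < 'o' at position 1
  'oag' < 'xcbtr' since 'o' < 'x' at position 1
  'xcbtr' < 'ytl' since 'x' < 'y' at position 1
  'ytl' < 'zxg' since 'y' < 'z' at position 1
Chaining these comparisons gives the alphabetical order.
Final answer: ['bblou', 'csjor', 'oag', 'xcbtr', 'ytl', 'zxg']


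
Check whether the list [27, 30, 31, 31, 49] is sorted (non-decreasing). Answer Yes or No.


Check consecutive pairs:
  27 <= 30? True
  30 <= 31? True
  31 <= 31? True
  31 <= 49? True
Every consecutive pair is in order, so the list is non-decreasing.
Final answer: Yes


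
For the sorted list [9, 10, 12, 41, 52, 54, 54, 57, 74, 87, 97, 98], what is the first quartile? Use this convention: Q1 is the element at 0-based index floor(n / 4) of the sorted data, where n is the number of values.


The list has n = 12 elements.
Q1 index = floor(12 / 4) = floor(3) = 3
Counting from index 0 in the sorted data, the element at index 3 is 41.
Final answer: 41


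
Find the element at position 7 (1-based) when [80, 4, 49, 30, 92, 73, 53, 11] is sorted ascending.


Sort ascending: [4, 11, 30, 49, 53, 73, 80, 92]
The 7th element (1-indexed) is at index 6.
Value = 80
Final answer: 80


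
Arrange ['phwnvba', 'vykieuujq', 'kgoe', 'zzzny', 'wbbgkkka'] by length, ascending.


Compute lengths:
  'phwnvba' has length 7
  'vykieuujq' has length 9
  'kgoe' has length 4
  'zzzny' has length 5
  'wbbgkkka' has length 8
Lengths in increasing order: 4 < 5 < 7 < 8 < 9
Listing the words in that order gives the answer.
Final answer: ['kgoe', 'zzzny', 'phwnvba', 'wbbgkkka', 'vykieuujq']


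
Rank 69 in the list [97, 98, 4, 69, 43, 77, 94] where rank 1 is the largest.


Sort descending: [98, 97, 94, 77, 69, 43, 4]
Find 69 in the sorted list.
69 is at position 5.
Final answer: 5


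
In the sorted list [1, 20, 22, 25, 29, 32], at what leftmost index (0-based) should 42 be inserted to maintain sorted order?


List is sorted: [1, 20, 22, 25, 29, 32]
We need the leftmost position where 42 can be inserted, i.e. the first index whose element is >= 42 (or the end of the list if none is).
Binary search with low=0, high=6 (0-based indices):
  low=0, high=6, mid=3: a[3]=25 < 42, so low = 4
  low=4, high=6, mid=5: a[5]=32 < 42, so low = 6
Now low = high = 6, so the insertion index is 6.
Final answer: 6


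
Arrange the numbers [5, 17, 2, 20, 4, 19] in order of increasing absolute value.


Compute absolute values:
  |5| = 5
  |17| = 17
  |2| = 2
  |20| = 20
  |4| = 4
  |19| = 19
Absolute values in increasing order: 2 < 4 < 5 < 17 < 19 < 20
Listing the original numbers in that order gives the answer.
Final answer: [2, 4, 5, 17, 19, 20]


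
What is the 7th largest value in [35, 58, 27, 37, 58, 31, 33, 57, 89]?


Sort descending: [89, 58, 58, 57, 37, 35, 33, 31, 27]
The 7th element (1-indexed) is at index 6.
Value = 33
Final answer: 33


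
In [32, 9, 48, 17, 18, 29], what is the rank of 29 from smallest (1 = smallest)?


Sort ascending: [9, 17, 18, 29, 32, 48]
Find 29 in the sorted list.
29 is at position 4 (1-indexed).
Final answer: 4


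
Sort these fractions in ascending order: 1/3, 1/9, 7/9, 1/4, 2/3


Convert to decimal for comparison:
  1/3 = 0.3333
  1/9 = 0.1111
  7/9 = 0.7778
  1/4 = 0.25
  2/3 = 0.6667
Decimals in increasing order: 0.1111 < 0.25 < 0.3333 < 0.6667 < 0.7778
Writing each back as its fraction gives the sorted order.
Final answer: 1/9, 1/4, 1/3, 2/3, 7/9


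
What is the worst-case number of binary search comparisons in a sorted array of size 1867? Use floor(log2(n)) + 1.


Binary search halves the search space each step.
Maximum comparisons = floor(log2(1867)) + 1
log2(1867) = 10.8665
floor(log2(1867)) = 10, so 10 + 1 = 11
Final answer: 11


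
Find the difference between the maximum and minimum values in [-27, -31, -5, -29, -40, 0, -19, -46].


Maximum value: 0
Minimum value: -46
Range = 0 - (-46) = 46
Final answer: 46


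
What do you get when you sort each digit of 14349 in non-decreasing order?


The number 14349 has digits: 1, 4, 3, 4, 9
Sorted: 1, 3, 4, 4, 9
Joining the sorted digits gives the result.
Final answer: 13449


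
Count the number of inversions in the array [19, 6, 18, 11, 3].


For each element, count the later elements that are smaller than it:
  19 (index 0): smaller elements after it = [6, 18, 11, 3] -> 4
  6 (index 1): smaller elements after it = [3] -> 1
  18 (index 2): smaller elements after it = [11, 3] -> 2
  11 (index 3): smaller elements after it = [3] -> 1
Total inversions = 4 + 1 + 2 + 1 = 8
Final answer: 8


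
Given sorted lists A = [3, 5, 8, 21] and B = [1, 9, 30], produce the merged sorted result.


List A: [3, 5, 8, 21]
List B: [1, 9, 30]
Repeatedly compare the front elements and take the smaller:
  3 vs 1 -> take 1
  3 vs 9 -> take 3
  5 vs 9 -> take 5
  8 vs 9 -> take 8
  21 vs 9 -> take 9
  21 vs 30 -> take 21
  A is exhausted; append the rest of B: [30]
Final answer: [1, 3, 5, 8, 9, 21, 30]


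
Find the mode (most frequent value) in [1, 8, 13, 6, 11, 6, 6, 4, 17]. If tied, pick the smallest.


Count the frequency of each value:
  1 appears 1 time(s)
  4 appears 1 time(s)
  6 appears 3 time(s)
  8 appears 1 time(s)
  11 appears 1 time(s)
  13 appears 1 time(s)
  17 appears 1 time(s)
Maximum frequency is 3.
Only 6 reaches that frequency, so it is the mode.
Final answer: 6


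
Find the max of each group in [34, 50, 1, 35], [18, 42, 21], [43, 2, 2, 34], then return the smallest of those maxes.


Find max of each group:
  Group 1: [34, 50, 1, 35] -> max = 50
  Group 2: [18, 42, 21] -> max = 42
  Group 3: [43, 2, 2, 34] -> max = 43
Maxes: [50, 42, 43]
Minimum of maxes = 42
Final answer: 42


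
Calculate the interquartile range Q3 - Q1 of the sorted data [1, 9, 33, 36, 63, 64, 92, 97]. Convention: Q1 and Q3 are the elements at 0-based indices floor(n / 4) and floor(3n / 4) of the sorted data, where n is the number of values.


The data has n = 8 elements.
Q1 index = floor(8 / 4) = floor(2) = 2; Q3 index = floor(3 * 8 / 4) = floor(6) = 6
Q1 = element at index 2 = 33
Q3 = element at index 6 = 92
IQR = 92 - 33 = 59
Final answer: 59


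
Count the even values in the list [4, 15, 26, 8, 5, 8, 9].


Check each element:
  4 is even
  15 is odd
  26 is even
  8 is even
  5 is odd
  8 is even
  9 is odd
Evens: [4, 26, 8, 8]
Count of evens = 4
Final answer: 4


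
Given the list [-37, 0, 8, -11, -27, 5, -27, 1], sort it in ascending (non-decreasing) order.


Original list: [-37, 0, 8, -11, -27, 5, -27, 1]
Repeatedly take the smallest remaining element:
  Remaining [-37, 0, 8, -11, -27, 5, -27, 1] -> smallest is -37
  Remaining [0, 8, -11, -27, 5, -27, 1] -> smallest is -27
  Remaining [0, 8, -11, 5, -27, 1] -> smallest is -27
  Remaining [0, 8, -11, 5, 1] -> smallest is -11
  Remaining [0, 8, 5, 1] -> smallest is 0
  Remaining [8, 5, 1] -> smallest is 1
  Remaining [8, 5] -> smallest is 5
  Remaining [8] -> smallest is 8
Collecting the picks in order gives the sorted list.
Final answer: [-37, -27, -27, -11, 0, 1, 5, 8]


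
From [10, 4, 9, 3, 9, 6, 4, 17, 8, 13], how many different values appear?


List all unique values:
Distinct values: [3, 4, 6, 8, 9, 10, 13, 17]
Count = 8
Final answer: 8


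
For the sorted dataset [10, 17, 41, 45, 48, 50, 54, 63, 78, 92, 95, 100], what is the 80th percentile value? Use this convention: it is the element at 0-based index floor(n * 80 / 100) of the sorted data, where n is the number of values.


The dataset has n = 12 elements.
Index = floor(12 * 80 / 100) = floor(960 / 100) = floor(9.6) = 9
Counting from index 0 in the sorted data, the element at index 9 is 92.
Final answer: 92


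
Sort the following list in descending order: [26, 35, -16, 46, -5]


Original list: [26, 35, -16, 46, -5]
Repeatedly take the largest remaining element:
  Remaining [26, 35, -16, 46, -5] -> largest is 46
  Remaining [26, 35, -16, -5] -> largest is 35
  Remaining [26, -16, -5] -> largest is 26
  Remaining [-16, -5] -> largest is -5
  Remaining [-16] -> largest is -16
Collecting the picks in order gives the descending list.
Final answer: [46, 35, 26, -5, -16]


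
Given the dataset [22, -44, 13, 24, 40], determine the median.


First, sort the list: [-44, 13, 22, 24, 40]
The list has 5 elements (odd count).
The middle index is 2 (0-based), and the element there is 22.
Final answer: 22


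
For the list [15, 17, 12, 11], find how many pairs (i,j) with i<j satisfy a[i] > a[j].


For each element, count the later elements that are smaller than it:
  15 (index 0): smaller elements after it = [12, 11] -> 2
  17 (index 1): smaller elements after it = [12, 11] -> 2
  12 (index 2): smaller elements after it = [11] -> 1
Total inversions = 2 + 2 + 1 = 5
Final answer: 5


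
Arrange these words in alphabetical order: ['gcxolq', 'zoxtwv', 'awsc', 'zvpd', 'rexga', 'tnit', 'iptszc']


Compare strings character by character (the first differing letter decides):
  'awsc' < 'gcxolq' since 'a' < 'g' at position 1
  'gcxolq' < 'iptszc' since 'g' < 'i' at position 1
  'iptszc' < 'rexga' since 'i' < 'r' at position 1
  'rexga' < 'tnit' since 'r' < 't' at position 1
  'tnit' < 'zoxtwv' since 't' < 'z' at position 1
  'zoxtwv' < 'zvpd' since 'o' < 'v' at position 2
Chaining these comparisons gives the alphabetical order.
Final answer: ['awsc', 'gcxolq', 'iptszc', 'rexga', 'tnit', 'zoxtwv', 'zvpd']


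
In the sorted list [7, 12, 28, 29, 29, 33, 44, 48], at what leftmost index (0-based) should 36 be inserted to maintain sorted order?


List is sorted: [7, 12, 28, 29, 29, 33, 44, 48]
We need the leftmost position where 36 can be inserted, i.e. the first index whose element is >= 36 (or the end of the list if none is).
Binary search with low=0, high=8 (0-based indices):
  low=0, high=8, mid=4: a[4]=29 < 36, so low = 5
  low=5, high=8, mid=6: a[6]=44 >= 36, so high = 6
  low=5, high=6, mid=5: a[5]=33 < 36, so low = 6
Now low = high = 6, so the insertion index is 6.
Final answer: 6


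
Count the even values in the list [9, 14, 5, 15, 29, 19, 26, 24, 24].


Check each element:
  9 is odd
  14 is even
  5 is odd
  15 is odd
  29 is odd
  19 is odd
  26 is even
  24 is even
  24 is even
Evens: [14, 26, 24, 24]
Count of evens = 4
Final answer: 4


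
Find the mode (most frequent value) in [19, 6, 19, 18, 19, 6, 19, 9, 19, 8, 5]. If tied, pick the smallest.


Count the frequency of each value:
  5 appears 1 time(s)
  6 appears 2 time(s)
  8 appears 1 time(s)
  9 appears 1 time(s)
  18 appears 1 time(s)
  19 appears 5 time(s)
Maximum frequency is 5.
Only 19 reaches that frequency, so it is the mode.
Final answer: 19


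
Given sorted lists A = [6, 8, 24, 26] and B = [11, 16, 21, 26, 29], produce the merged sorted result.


List A: [6, 8, 24, 26]
List B: [11, 16, 21, 26, 29]
Repeatedly compare the front elements and take the smaller:
  6 vs 11 -> take 6
  8 vs 11 -> take 8
  24 vs 11 -> take 11
  24 vs 16 -> take 16
  24 vs 21 -> take 21
  24 vs 26 -> take 24
  26 vs 26 -> take 26
  A is exhausted; append the rest of B: [26, 29]
Final answer: [6, 8, 11, 16, 21, 24, 26, 26, 29]


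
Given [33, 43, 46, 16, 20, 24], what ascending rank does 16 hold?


Sort ascending: [16, 20, 24, 33, 43, 46]
Find 16 in the sorted list.
16 is at position 1 (1-indexed).
Final answer: 1


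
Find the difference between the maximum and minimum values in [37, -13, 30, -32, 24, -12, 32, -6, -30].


Maximum value: 37
Minimum value: -32
Range = 37 - (-32) = 69
Final answer: 69


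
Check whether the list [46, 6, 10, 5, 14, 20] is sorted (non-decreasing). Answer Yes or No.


Check consecutive pairs:
  46 <= 6? False
  6 <= 10? True
  10 <= 5? False
  5 <= 14? True
  14 <= 20? True
2 consecutive pair(s) are out of order, so the list is not sorted.
Final answer: No


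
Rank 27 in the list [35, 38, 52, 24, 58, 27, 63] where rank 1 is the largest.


Sort descending: [63, 58, 52, 38, 35, 27, 24]
Find 27 in the sorted list.
27 is at position 6.
Final answer: 6


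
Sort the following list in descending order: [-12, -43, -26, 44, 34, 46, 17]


Original list: [-12, -43, -26, 44, 34, 46, 17]
Repeatedly take the largest remaining element:
  Remaining [-12, -43, -26, 44, 34, 46, 17] -> largest is 46
  Remaining [-12, -43, -26, 44, 34, 17] -> largest is 44
  Remaining [-12, -43, -26, 34, 17] -> largest is 34
  Remaining [-12, -43, -26, 17] -> largest is 17
  Remaining [-12, -43, -26] -> largest is -12
  Remaining [-43, -26] -> largest is -26
  Remaining [-43] -> largest is -43
Collecting the picks in order gives the descending list.
Final answer: [46, 44, 34, 17, -12, -26, -43]


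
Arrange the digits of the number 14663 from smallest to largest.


The number 14663 has digits: 1, 4, 6, 6, 3
Sorted: 1, 3, 4, 6, 6
Joining the sorted digits gives the result.
Final answer: 13466


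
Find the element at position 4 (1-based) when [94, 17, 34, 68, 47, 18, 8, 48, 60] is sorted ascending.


Sort ascending: [8, 17, 18, 34, 47, 48, 60, 68, 94]
The 4th element (1-indexed) is at index 3.
Value = 34
Final answer: 34


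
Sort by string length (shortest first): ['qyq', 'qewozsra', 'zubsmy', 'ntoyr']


Compute lengths:
  'qyq' has length 3
  'qewozsra' has length 8
  'zubsmy' has length 6
  'ntoyr' has length 5
Lengths in increasing order: 3 < 5 < 6 < 8
Listing the words in that order gives the answer.
Final answer: ['qyq', 'ntoyr', 'zubsmy', 'qewozsra']


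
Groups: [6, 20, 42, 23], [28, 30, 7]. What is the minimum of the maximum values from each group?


Find max of each group:
  Group 1: [6, 20, 42, 23] -> max = 42
  Group 2: [28, 30, 7] -> max = 30
Maxes: [42, 30]
Minimum of maxes = 30
Final answer: 30


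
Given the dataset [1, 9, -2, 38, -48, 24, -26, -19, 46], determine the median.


First, sort the list: [-48, -26, -19, -2, 1, 9, 24, 38, 46]
The list has 9 elements (odd count).
The middle index is 4 (0-based), and the element there is 1.
Final answer: 1


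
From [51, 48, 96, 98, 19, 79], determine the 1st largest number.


Sort descending: [98, 96, 79, 51, 48, 19]
The 1st element (1-indexed) is at index 0.
Value = 98
Final answer: 98


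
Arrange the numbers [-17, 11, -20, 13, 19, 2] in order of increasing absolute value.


Compute absolute values:
  |-17| = 17
  |11| = 11
  |-20| = 20
  |13| = 13
  |19| = 19
  |2| = 2
Absolute values in increasing order: 2 < 11 < 13 < 17 < 19 < 20
Listing the original numbers in that order gives the answer.
Final answer: [2, 11, 13, -17, 19, -20]


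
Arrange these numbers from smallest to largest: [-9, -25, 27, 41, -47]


Original list: [-9, -25, 27, 41, -47]
Repeatedly take the smallest remaining element:
  Remaining [-9, -25, 27, 41, -47] -> smallest is -47
  Remaining [-9, -25, 27, 41] -> smallest is -25
  Remaining [-9, 27, 41] -> smallest is -9
  Remaining [27, 41] -> smallest is 27
  Remaining [41] -> smallest is 41
Collecting the picks in order gives the sorted list.
Final answer: [-47, -25, -9, 27, 41]


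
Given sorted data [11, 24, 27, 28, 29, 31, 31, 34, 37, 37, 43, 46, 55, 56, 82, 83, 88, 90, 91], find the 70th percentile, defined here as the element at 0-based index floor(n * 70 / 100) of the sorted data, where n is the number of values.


The dataset has n = 19 elements.
Index = floor(19 * 70 / 100) = floor(1330 / 100) = floor(13.3) = 13
Counting from index 0 in the sorted data, the element at index 13 is 56.
Final answer: 56


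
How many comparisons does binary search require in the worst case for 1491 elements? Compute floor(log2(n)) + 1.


Binary search halves the search space each step.
Maximum comparisons = floor(log2(1491)) + 1
log2(1491) = 10.5421
floor(log2(1491)) = 10, so 10 + 1 = 11
Final answer: 11


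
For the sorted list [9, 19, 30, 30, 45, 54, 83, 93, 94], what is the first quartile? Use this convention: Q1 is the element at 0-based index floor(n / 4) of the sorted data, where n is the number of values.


The list has n = 9 elements.
Q1 index = floor(9 / 4) = floor(2.25) = 2
Counting from index 0 in the sorted data, the element at index 2 is 30.
Final answer: 30


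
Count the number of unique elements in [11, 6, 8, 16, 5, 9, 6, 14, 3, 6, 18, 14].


List all unique values:
Distinct values: [3, 5, 6, 8, 9, 11, 14, 16, 18]
Count = 9
Final answer: 9


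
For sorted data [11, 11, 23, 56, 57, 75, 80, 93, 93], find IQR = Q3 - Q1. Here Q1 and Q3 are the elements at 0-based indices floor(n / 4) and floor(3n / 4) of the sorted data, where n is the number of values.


The data has n = 9 elements.
Q1 index = floor(9 / 4) = floor(2.25) = 2; Q3 index = floor(3 * 9 / 4) = floor(6.75) = 6
Q1 = element at index 2 = 23
Q3 = element at index 6 = 80
IQR = 80 - 23 = 57
Final answer: 57


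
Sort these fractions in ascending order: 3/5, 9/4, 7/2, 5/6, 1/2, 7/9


Convert to decimal for comparison:
  3/5 = 0.6
  9/4 = 2.25
  7/2 = 3.5
  5/6 = 0.8333
  1/2 = 0.5
  7/9 = 0.7778
Decimals in increasing order: 0.5 < 0.6 < 0.7778 < 0.8333 < 2.25 < 3.5
Writing each back as its fraction gives the sorted order.
Final answer: 1/2, 3/5, 7/9, 5/6, 9/4, 7/2


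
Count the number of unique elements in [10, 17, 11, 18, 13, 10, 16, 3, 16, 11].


List all unique values:
Distinct values: [3, 10, 11, 13, 16, 17, 18]
Count = 7
Final answer: 7


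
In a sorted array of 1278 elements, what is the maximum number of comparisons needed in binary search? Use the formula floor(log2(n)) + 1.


Binary search halves the search space each step.
Maximum comparisons = floor(log2(1278)) + 1
log2(1278) = 10.3197
floor(log2(1278)) = 10, so 10 + 1 = 11
Final answer: 11


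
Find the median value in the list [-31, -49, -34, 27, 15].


First, sort the list: [-49, -34, -31, 15, 27]
The list has 5 elements (odd count).
The middle index is 2 (0-based), and the element there is -31.
Final answer: -31


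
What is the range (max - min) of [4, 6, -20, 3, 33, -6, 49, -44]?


Maximum value: 49
Minimum value: -44
Range = 49 - (-44) = 93
Final answer: 93


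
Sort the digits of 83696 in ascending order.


The number 83696 has digits: 8, 3, 6, 9, 6
Sorted: 3, 6, 6, 8, 9
Joining the sorted digits gives the result.
Final answer: 36689


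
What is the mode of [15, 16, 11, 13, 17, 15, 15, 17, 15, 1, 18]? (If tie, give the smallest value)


Count the frequency of each value:
  1 appears 1 time(s)
  11 appears 1 time(s)
  13 appears 1 time(s)
  15 appears 4 time(s)
  16 appears 1 time(s)
  17 appears 2 time(s)
  18 appears 1 time(s)
Maximum frequency is 4.
Only 15 reaches that frequency, so it is the mode.
Final answer: 15


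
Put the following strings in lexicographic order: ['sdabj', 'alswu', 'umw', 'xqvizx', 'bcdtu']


Compare strings character by character (the first differing letter decides):
  'alswu' < 'bcdtu' since 'a' < 'b' at position 1
  'bcdtu' < 'sdabj' since 'b' < 's' at position 1
  'sdabj' < 'umw' since 's' < 'u' at position 1
  'umw' < 'xqvizx' since 'u' < 'x' at position 1
Chaining these comparisons gives the alphabetical order.
Final answer: ['alswu', 'bcdtu', 'sdabj', 'umw', 'xqvizx']


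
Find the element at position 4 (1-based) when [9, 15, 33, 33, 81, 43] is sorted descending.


Sort descending: [81, 43, 33, 33, 15, 9]
The 4th element (1-indexed) is at index 3.
Value = 33
Final answer: 33


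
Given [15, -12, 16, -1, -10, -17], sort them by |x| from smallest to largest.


Compute absolute values:
  |15| = 15
  |-12| = 12
  |16| = 16
  |-1| = 1
  |-10| = 10
  |-17| = 17
Absolute values in increasing order: 1 < 10 < 12 < 15 < 16 < 17
Listing the original numbers in that order gives the answer.
Final answer: [-1, -10, -12, 15, 16, -17]


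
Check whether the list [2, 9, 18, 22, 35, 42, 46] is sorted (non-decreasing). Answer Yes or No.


Check consecutive pairs:
  2 <= 9? True
  9 <= 18? True
  18 <= 22? True
  22 <= 35? True
  35 <= 42? True
  42 <= 46? True
Every consecutive pair is in order, so the list is non-decreasing.
Final answer: Yes


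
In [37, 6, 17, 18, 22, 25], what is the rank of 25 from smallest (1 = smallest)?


Sort ascending: [6, 17, 18, 22, 25, 37]
Find 25 in the sorted list.
25 is at position 5 (1-indexed).
Final answer: 5


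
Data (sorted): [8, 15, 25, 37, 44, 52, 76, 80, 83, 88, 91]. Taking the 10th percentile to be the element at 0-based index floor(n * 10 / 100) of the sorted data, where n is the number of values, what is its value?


The dataset has n = 11 elements.
Index = floor(11 * 10 / 100) = floor(110 / 100) = floor(1.1) = 1
Counting from index 0 in the sorted data, the element at index 1 is 15.
Final answer: 15


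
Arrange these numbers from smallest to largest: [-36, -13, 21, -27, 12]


Original list: [-36, -13, 21, -27, 12]
Repeatedly take the smallest remaining element:
  Remaining [-36, -13, 21, -27, 12] -> smallest is -36
  Remaining [-13, 21, -27, 12] -> smallest is -27
  Remaining [-13, 21, 12] -> smallest is -13
  Remaining [21, 12] -> smallest is 12
  Remaining [21] -> smallest is 21
Collecting the picks in order gives the sorted list.
Final answer: [-36, -27, -13, 12, 21]


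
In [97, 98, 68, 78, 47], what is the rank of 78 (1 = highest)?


Sort descending: [98, 97, 78, 68, 47]
Find 78 in the sorted list.
78 is at position 3.
Final answer: 3


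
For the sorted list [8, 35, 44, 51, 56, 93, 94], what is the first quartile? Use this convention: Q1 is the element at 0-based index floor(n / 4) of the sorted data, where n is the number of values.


The list has n = 7 elements.
Q1 index = floor(7 / 4) = floor(1.75) = 1
Counting from index 0 in the sorted data, the element at index 1 is 35.
Final answer: 35


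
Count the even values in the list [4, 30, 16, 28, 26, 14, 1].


Check each element:
  4 is even
  30 is even
  16 is even
  28 is even
  26 is even
  14 is even
  1 is odd
Evens: [4, 30, 16, 28, 26, 14]
Count of evens = 6
Final answer: 6


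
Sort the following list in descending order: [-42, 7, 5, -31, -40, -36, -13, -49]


Original list: [-42, 7, 5, -31, -40, -36, -13, -49]
Repeatedly take the largest remaining element:
  Remaining [-42, 7, 5, -31, -40, -36, -13, -49] -> largest is 7
  Remaining [-42, 5, -31, -40, -36, -13, -49] -> largest is 5
  Remaining [-42, -31, -40, -36, -13, -49] -> largest is -13
  Remaining [-42, -31, -40, -36, -49] -> largest is -31
  Remaining [-42, -40, -36, -49] -> largest is -36
  Remaining [-42, -40, -49] -> largest is -40
  Remaining [-42, -49] -> largest is -42
  Remaining [-49] -> largest is -49
Collecting the picks in order gives the descending list.
Final answer: [7, 5, -13, -31, -36, -40, -42, -49]


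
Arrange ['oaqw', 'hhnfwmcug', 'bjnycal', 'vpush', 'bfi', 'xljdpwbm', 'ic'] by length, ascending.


Compute lengths:
  'oaqw' has length 4
  'hhnfwmcug' has length 9
  'bjnycal' has length 7
  'vpush' has length 5
  'bfi' has length 3
  'xljdpwbm' has length 8
  'ic' has length 2
Lengths in increasing order: 2 < 3 < 4 < 5 < 7 < 8 < 9
Listing the words in that order gives the answer.
Final answer: ['ic', 'bfi', 'oaqw', 'vpush', 'bjnycal', 'xljdpwbm', 'hhnfwmcug']


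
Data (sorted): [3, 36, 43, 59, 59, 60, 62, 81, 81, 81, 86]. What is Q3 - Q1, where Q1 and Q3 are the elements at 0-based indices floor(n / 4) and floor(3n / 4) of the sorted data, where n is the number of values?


The data has n = 11 elements.
Q1 index = floor(11 / 4) = floor(2.75) = 2; Q3 index = floor(3 * 11 / 4) = floor(8.25) = 8
Q1 = element at index 2 = 43
Q3 = element at index 8 = 81
IQR = 81 - 43 = 38
Final answer: 38


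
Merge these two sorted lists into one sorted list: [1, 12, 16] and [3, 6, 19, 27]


List A: [1, 12, 16]
List B: [3, 6, 19, 27]
Repeatedly compare the front elements and take the smaller:
  1 vs 3 -> take 1
  12 vs 3 -> take 3
  12 vs 6 -> take 6
  12 vs 19 -> take 12
  16 vs 19 -> take 16
  A is exhausted; append the rest of B: [19, 27]
Final answer: [1, 3, 6, 12, 16, 19, 27]


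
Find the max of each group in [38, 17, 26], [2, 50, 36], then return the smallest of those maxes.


Find max of each group:
  Group 1: [38, 17, 26] -> max = 38
  Group 2: [2, 50, 36] -> max = 50
Maxes: [38, 50]
Minimum of maxes = 38
Final answer: 38


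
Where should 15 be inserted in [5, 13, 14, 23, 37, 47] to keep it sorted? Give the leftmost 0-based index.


List is sorted: [5, 13, 14, 23, 37, 47]
We need the leftmost position where 15 can be inserted, i.e. the first index whose element is >= 15 (or the end of the list if none is).
Binary search with low=0, high=6 (0-based indices):
  low=0, high=6, mid=3: a[3]=23 >= 15, so high = 3
  low=0, high=3, mid=1: a[1]=13 < 15, so low = 2
  low=2, high=3, mid=2: a[2]=14 < 15, so low = 3
Now low = high = 3, so the insertion index is 3.
Final answer: 3


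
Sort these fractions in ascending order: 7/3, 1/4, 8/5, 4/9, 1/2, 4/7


Convert to decimal for comparison:
  7/3 = 2.3333
  1/4 = 0.25
  8/5 = 1.6
  4/9 = 0.4444
  1/2 = 0.5
  4/7 = 0.5714
Decimals in increasing order: 0.25 < 0.4444 < 0.5 < 0.5714 < 1.6 < 2.3333
Writing each back as its fraction gives the sorted order.
Final answer: 1/4, 4/9, 1/2, 4/7, 8/5, 7/3


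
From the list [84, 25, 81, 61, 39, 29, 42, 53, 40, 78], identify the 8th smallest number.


Sort ascending: [25, 29, 39, 40, 42, 53, 61, 78, 81, 84]
The 8th element (1-indexed) is at index 7.
Value = 78
Final answer: 78


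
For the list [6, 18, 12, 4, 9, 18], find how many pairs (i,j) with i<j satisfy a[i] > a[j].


For each element, count the later elements that are smaller than it:
  6 (index 0): smaller elements after it = [4] -> 1
  18 (index 1): smaller elements after it = [12, 4, 9] -> 3
  12 (index 2): smaller elements after it = [4, 9] -> 2
  4 (index 3): smaller elements after it = [] -> 0
  9 (index 4): smaller elements after it = [] -> 0
Total inversions = 1 + 3 + 2 + 0 + 0 = 6
Final answer: 6


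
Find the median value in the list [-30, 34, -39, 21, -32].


First, sort the list: [-39, -32, -30, 21, 34]
The list has 5 elements (odd count).
The middle index is 2 (0-based), and the element there is -30.
Final answer: -30


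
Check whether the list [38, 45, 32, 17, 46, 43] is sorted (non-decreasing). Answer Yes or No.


Check consecutive pairs:
  38 <= 45? True
  45 <= 32? False
  32 <= 17? False
  17 <= 46? True
  46 <= 43? False
3 consecutive pair(s) are out of order, so the list is not sorted.
Final answer: No


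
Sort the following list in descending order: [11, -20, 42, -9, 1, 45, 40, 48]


Original list: [11, -20, 42, -9, 1, 45, 40, 48]
Repeatedly take the largest remaining element:
  Remaining [11, -20, 42, -9, 1, 45, 40, 48] -> largest is 48
  Remaining [11, -20, 42, -9, 1, 45, 40] -> largest is 45
  Remaining [11, -20, 42, -9, 1, 40] -> largest is 42
  Remaining [11, -20, -9, 1, 40] -> largest is 40
  Remaining [11, -20, -9, 1] -> largest is 11
  Remaining [-20, -9, 1] -> largest is 1
  Remaining [-20, -9] -> largest is -9
  Remaining [-20] -> largest is -20
Collecting the picks in order gives the descending list.
Final answer: [48, 45, 42, 40, 11, 1, -9, -20]


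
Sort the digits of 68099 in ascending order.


The number 68099 has digits: 6, 8, 0, 9, 9
Sorted: 0, 6, 8, 9, 9
Joining the sorted digits gives the result.
Final answer: 06899


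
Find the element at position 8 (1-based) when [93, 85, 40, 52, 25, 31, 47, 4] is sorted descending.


Sort descending: [93, 85, 52, 47, 40, 31, 25, 4]
The 8th element (1-indexed) is at index 7.
Value = 4
Final answer: 4


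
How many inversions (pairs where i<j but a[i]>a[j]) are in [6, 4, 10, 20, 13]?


For each element, count the later elements that are smaller than it:
  6 (index 0): smaller elements after it = [4] -> 1
  4 (index 1): smaller elements after it = [] -> 0
  10 (index 2): smaller elements after it = [] -> 0
  20 (index 3): smaller elements after it = [13] -> 1
Total inversions = 1 + 0 + 0 + 1 = 2
Final answer: 2


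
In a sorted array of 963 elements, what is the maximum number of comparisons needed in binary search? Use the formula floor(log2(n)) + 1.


Binary search halves the search space each step.
Maximum comparisons = floor(log2(963)) + 1
log2(963) = 9.9114
floor(log2(963)) = 9, so 9 + 1 = 10
Final answer: 10


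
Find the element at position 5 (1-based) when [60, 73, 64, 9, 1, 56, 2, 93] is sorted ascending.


Sort ascending: [1, 2, 9, 56, 60, 64, 73, 93]
The 5th element (1-indexed) is at index 4.
Value = 60
Final answer: 60


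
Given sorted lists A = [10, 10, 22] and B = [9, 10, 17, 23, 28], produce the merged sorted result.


List A: [10, 10, 22]
List B: [9, 10, 17, 23, 28]
Repeatedly compare the front elements and take the smaller:
  10 vs 9 -> take 9
  10 vs 10 -> take 10
  10 vs 10 -> take 10
  22 vs 10 -> take 10
  22 vs 17 -> take 17
  22 vs 23 -> take 22
  A is exhausted; append the rest of B: [23, 28]
Final answer: [9, 10, 10, 10, 17, 22, 23, 28]


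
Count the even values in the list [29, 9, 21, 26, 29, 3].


Check each element:
  29 is odd
  9 is odd
  21 is odd
  26 is even
  29 is odd
  3 is odd
Evens: [26]
Count of evens = 1
Final answer: 1


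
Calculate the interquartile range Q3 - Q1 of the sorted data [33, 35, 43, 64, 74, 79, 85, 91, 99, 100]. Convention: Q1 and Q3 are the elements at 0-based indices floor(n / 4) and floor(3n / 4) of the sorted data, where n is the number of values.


The data has n = 10 elements.
Q1 index = floor(10 / 4) = floor(2.5) = 2; Q3 index = floor(3 * 10 / 4) = floor(7.5) = 7
Q1 = element at index 2 = 43
Q3 = element at index 7 = 91
IQR = 91 - 43 = 48
Final answer: 48


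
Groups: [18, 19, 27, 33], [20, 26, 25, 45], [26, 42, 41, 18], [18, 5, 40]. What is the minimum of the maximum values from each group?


Find max of each group:
  Group 1: [18, 19, 27, 33] -> max = 33
  Group 2: [20, 26, 25, 45] -> max = 45
  Group 3: [26, 42, 41, 18] -> max = 42
  Group 4: [18, 5, 40] -> max = 40
Maxes: [33, 45, 42, 40]
Minimum of maxes = 33
Final answer: 33


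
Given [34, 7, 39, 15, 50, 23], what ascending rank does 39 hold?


Sort ascending: [7, 15, 23, 34, 39, 50]
Find 39 in the sorted list.
39 is at position 5 (1-indexed).
Final answer: 5


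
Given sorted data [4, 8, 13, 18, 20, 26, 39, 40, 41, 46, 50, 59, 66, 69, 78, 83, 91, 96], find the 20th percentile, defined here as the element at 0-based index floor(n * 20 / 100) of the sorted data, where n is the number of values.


The dataset has n = 18 elements.
Index = floor(18 * 20 / 100) = floor(360 / 100) = floor(3.6) = 3
Counting from index 0 in the sorted data, the element at index 3 is 18.
Final answer: 18


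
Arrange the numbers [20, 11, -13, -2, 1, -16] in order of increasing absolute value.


Compute absolute values:
  |20| = 20
  |11| = 11
  |-13| = 13
  |-2| = 2
  |1| = 1
  |-16| = 16
Absolute values in increasing order: 1 < 2 < 11 < 13 < 16 < 20
Listing the original numbers in that order gives the answer.
Final answer: [1, -2, 11, -13, -16, 20]


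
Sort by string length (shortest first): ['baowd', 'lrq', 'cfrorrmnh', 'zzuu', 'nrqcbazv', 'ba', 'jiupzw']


Compute lengths:
  'baowd' has length 5
  'lrq' has length 3
  'cfrorrmnh' has length 9
  'zzuu' has length 4
  'nrqcbazv' has length 8
  'ba' has length 2
  'jiupzw' has length 6
Lengths in increasing order: 2 < 3 < 4 < 5 < 6 < 8 < 9
Listing the words in that order gives the answer.
Final answer: ['ba', 'lrq', 'zzuu', 'baowd', 'jiupzw', 'nrqcbazv', 'cfrorrmnh']


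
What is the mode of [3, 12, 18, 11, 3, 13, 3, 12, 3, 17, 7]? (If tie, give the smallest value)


Count the frequency of each value:
  3 appears 4 time(s)
  7 appears 1 time(s)
  11 appears 1 time(s)
  12 appears 2 time(s)
  13 appears 1 time(s)
  17 appears 1 time(s)
  18 appears 1 time(s)
Maximum frequency is 4.
Only 3 reaches that frequency, so it is the mode.
Final answer: 3


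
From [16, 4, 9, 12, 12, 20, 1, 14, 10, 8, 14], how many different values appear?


List all unique values:
Distinct values: [1, 4, 8, 9, 10, 12, 14, 16, 20]
Count = 9
Final answer: 9


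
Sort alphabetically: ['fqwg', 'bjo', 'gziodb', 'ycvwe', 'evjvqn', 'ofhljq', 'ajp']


Compare strings character by character (the first differing letter decides):
  'ajp' < 'bjo' since 'a' < 'b' at position 1
  'bjo' < 'evjvqn' since 'b' < 'e' at position 1
  'evjvqn' < 'fqwg' since 'e' < 'f' at position 1
  'fqwg' < 'gziodb' since 'f' < 'g' at position 1
  'gziodb' < 'ofhljq' since 'g' < 'o' at position 1
  'ofhljq' < 'ycvwe' since 'o' < 'y' at position 1
Chaining these comparisons gives the alphabetical order.
Final answer: ['ajp', 'bjo', 'evjvqn', 'fqwg', 'gziodb', 'ofhljq', 'ycvwe']


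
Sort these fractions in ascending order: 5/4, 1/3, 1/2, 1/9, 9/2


Convert to decimal for comparison:
  5/4 = 1.25
  1/3 = 0.3333
  1/2 = 0.5
  1/9 = 0.1111
  9/2 = 4.5
Decimals in increasing order: 0.1111 < 0.3333 < 0.5 < 1.25 < 4.5
Writing each back as its fraction gives the sorted order.
Final answer: 1/9, 1/3, 1/2, 5/4, 9/2


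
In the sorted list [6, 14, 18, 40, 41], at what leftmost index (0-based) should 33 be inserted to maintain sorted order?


List is sorted: [6, 14, 18, 40, 41]
We need the leftmost position where 33 can be inserted, i.e. the first index whose element is >= 33 (or the end of the list if none is).
Binary search with low=0, high=5 (0-based indices):
  low=0, high=5, mid=2: a[2]=18 < 33, so low = 3
  low=3, high=5, mid=4: a[4]=41 >= 33, so high = 4
  low=3, high=4, mid=3: a[3]=40 >= 33, so high = 3
Now low = high = 3, so the insertion index is 3.
Final answer: 3


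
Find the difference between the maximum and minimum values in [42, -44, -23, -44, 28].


Maximum value: 42
Minimum value: -44
Range = 42 - (-44) = 86
Final answer: 86


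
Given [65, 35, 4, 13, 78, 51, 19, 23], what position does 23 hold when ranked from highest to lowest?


Sort descending: [78, 65, 51, 35, 23, 19, 13, 4]
Find 23 in the sorted list.
23 is at position 5.
Final answer: 5


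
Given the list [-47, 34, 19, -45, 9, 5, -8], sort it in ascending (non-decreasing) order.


Original list: [-47, 34, 19, -45, 9, 5, -8]
Repeatedly take the smallest remaining element:
  Remaining [-47, 34, 19, -45, 9, 5, -8] -> smallest is -47
  Remaining [34, 19, -45, 9, 5, -8] -> smallest is -45
  Remaining [34, 19, 9, 5, -8] -> smallest is -8
  Remaining [34, 19, 9, 5] -> smallest is 5
  Remaining [34, 19, 9] -> smallest is 9
  Remaining [34, 19] -> smallest is 19
  Remaining [34] -> smallest is 34
Collecting the picks in order gives the sorted list.
Final answer: [-47, -45, -8, 5, 9, 19, 34]


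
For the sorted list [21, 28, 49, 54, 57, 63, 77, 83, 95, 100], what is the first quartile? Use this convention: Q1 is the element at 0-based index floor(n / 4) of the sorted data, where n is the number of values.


The list has n = 10 elements.
Q1 index = floor(10 / 4) = floor(2.5) = 2
Counting from index 0 in the sorted data, the element at index 2 is 49.
Final answer: 49


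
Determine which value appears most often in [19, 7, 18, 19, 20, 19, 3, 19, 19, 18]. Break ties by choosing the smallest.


Count the frequency of each value:
  3 appears 1 time(s)
  7 appears 1 time(s)
  18 appears 2 time(s)
  19 appears 5 time(s)
  20 appears 1 time(s)
Maximum frequency is 5.
Only 19 reaches that frequency, so it is the mode.
Final answer: 19
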